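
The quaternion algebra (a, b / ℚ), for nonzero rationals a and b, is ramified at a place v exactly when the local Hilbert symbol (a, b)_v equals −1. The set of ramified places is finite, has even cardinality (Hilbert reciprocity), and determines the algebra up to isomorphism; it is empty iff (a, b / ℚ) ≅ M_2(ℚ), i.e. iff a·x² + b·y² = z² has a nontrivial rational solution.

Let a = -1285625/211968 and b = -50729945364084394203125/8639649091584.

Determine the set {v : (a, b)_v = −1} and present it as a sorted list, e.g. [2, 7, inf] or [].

Mod squares: a ≡ -391, b ≡ -22661. Check v ∈ {∞, 2, 3, 5, 7, 11, 17, 23, 31, 43}.
v=7: a=7^0·(≡2), b=7^-2·(≡5) mod 7; (2|7)=+1, (5|7)=-1; (−1)^{0·-2·3}·(+1)^-2·(-1)^0 = +1.
v=43: a=43^0·(≡22), b=43^1·(≡2) mod 43; (22|43)=-1, (2|43)=-1; (−1)^{0·1·21}·(-1)^1·(-1)^0 = -1.
v=23: a=23^-1·(≡9), b=23^4·(≡20) mod 23; (9|23)=+1, (20|23)=-1; (−1)^{-1·4·11}·(+1)^4·(-1)^-1 = -1.
v=11: a=11^2·(≡5), b=11^6·(≡8) mod 11; (5|11)=+1, (8|11)=-1; (−1)^{2·6·5}·(+1)^6·(-1)^2 = +1.
v=∞: -391 < 0 and -22661 < 0  ⇒  (a,b)_∞ = -1.
v=31: a=31^0·(≡21), b=31^1·(≡3) mod 31; (21|31)=-1, (3|31)=-1; (−1)^{0·1·15}·(-1)^1·(-1)^0 = -1.
v=2: v_2(a)=-10, v_2(b)=-12; units ≡ 1, 3 (mod 8); ε·ε+αω+βω = 0·1+-10·1+-12·0 ≡ 0  ⇒  (a,b)_2 = +1.
v=3: a=3^-2·(≡2), b=3^-16·(≡1) mod 3; (2|3)=-1, (1|3)=+1; (−1)^{-2·-16·1}·(-1)^-16·(+1)^-2 = +1.
v=17: a=17^1·(≡12), b=17^3·(≡14) mod 17; (12|17)=-1, (14|17)=-1; (−1)^{1·3·8}·(-1)^3·(-1)^1 = +1.
v=5: a=5^4·(≡1), b=5^6·(≡4) mod 5; (1|5)=+1, (4|5)=+1; (−1)^{4·6·2}·(+1)^6·(+1)^4 = +1.
|Ram(-391, -22661)| = 4, even; anisotropic at {23, 31, 43, ∞}.

[23, 31, 43, inf]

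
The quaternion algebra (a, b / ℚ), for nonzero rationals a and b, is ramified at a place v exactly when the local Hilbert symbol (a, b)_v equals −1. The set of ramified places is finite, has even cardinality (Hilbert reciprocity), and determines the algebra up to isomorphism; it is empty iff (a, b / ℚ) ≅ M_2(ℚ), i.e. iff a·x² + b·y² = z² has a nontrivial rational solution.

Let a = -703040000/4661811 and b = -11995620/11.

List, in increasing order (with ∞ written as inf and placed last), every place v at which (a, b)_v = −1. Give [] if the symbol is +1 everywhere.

[2, 3, 13, inf]

(a, b) ≡ (-286, -1155) mod (ℚ^×)²; places V = {2, 3, 5, 7, 11, 13, 31, ∞}.
(a,b)_3: α=-2, u≡2; β=1, v≡2 (mod 3); (2|3)=-1, (2|3)=-1; sign (−1)^0·-1^1·-1^-2 = -1.
(a,b)_31: α=-2, u≡11; β=0, v≡24 (mod 31); (11|31)=-1, (24|31)=-1; sign (−1)^0·-1^0·-1^-2 = +1.
(a,b)_∞: sgn(-286)=−, sgn(-1155)=−, so -1.
(a,b)_5: α=4, u≡1; β=1, v≡1 (mod 5); (1|5)=+1, (1|5)=+1; sign (−1)^0·+1^1·+1^4 = +1.
(a,b)_11: α=-1, u≡2; β=-1, v≡1 (mod 11); (2|11)=-1, (1|11)=+1; sign (−1)^1·-1^-1·+1^-1 = +1.
(a,b)_13: α=3, u≡9; β=4, v≡2 (mod 13); (9|13)=+1, (2|13)=-1; sign (−1)^0·+1^4·-1^3 = -1.
(a,b)_2: α=9, β=2; u≡1, v≡5 (mod 8); ε(u)ε(v)=0·0, αω(v)=9·1, βω(u)=2·0; sum ≡ 1  ⇒  -1.
(a,b)_7: α=-2, u≡1; β=1, v≡6 (mod 7); (1|7)=+1, (6|7)=-1; sign (−1)^0·+1^1·-1^-2 = +1.
|Ram(-286, -1155)| = 4, even; anisotropic at {2, 3, 13, ∞}.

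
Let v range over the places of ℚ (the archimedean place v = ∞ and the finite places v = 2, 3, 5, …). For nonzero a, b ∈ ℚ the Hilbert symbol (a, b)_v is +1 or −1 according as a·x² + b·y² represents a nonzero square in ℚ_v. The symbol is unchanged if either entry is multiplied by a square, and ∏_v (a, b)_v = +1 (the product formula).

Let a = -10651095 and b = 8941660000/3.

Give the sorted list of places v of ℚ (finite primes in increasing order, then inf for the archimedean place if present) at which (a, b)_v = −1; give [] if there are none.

(a, b) ≡ (-455, 9282) mod (ℚ^×)²; places V = {2, 3, 5, 7, 13, 17, ∞}.
(a,b)_2: α=0, β=5; u≡1, v≡1 (mod 8); ε(u)ε(v)=0·0, αω(v)=0·0, βω(u)=5·0; sum ≡ 0  ⇒  +1.
(a,b)_∞: sgn(-455)=−, sgn(9282)=+, so +1.
(a,b)_17: α=2, u≡1; β=3, v≡16 (mod 17); (1|17)=+1, (16|17)=+1; sign (−1)^0·+1^3·+1^2 = +1.
(a,b)_7: α=1, u≡5; β=1, v≡5 (mod 7); (5|7)=-1, (5|7)=-1; sign (−1)^1·-1^1·-1^1 = -1.
(a,b)_5: α=1, u≡1; β=4, v≡2 (mod 5); (1|5)=+1, (2|5)=-1; sign (−1)^0·+1^4·-1^1 = -1.
(a,b)_13: α=1, u≡10; β=1, v≡12 (mod 13); (10|13)=+1, (12|13)=+1; sign (−1)^0·+1^1·+1^1 = +1.
(a,b)_3: α=4, u≡1; β=-1, v≡1 (mod 3); (1|3)=+1, (1|3)=+1; sign (−1)^0·+1^-1·+1^4 = +1.
|Ram(-455, 9282)| = 2, even; anisotropic at {5, 7}.

[5, 7]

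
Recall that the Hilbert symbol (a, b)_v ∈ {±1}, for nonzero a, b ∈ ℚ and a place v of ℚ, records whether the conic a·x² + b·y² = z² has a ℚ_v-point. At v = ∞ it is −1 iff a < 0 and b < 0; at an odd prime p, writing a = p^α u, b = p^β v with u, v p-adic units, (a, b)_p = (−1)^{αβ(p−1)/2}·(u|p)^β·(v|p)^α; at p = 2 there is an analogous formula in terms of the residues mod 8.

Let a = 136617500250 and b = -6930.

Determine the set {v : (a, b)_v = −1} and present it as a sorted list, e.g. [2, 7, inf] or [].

[2, 5]

Mod squares: a ≡ 2090, b ≡ -770. Check v ∈ {∞, 2, 3, 5, 7, 11, 19}.
v=7: a=7^4·(≡1), b=7^1·(≡4) mod 7; (1|7)=+1, (4|7)=+1; (−1)^{4·1·3}·(+1)^1·(+1)^4 = +1.
v=2: v_2(a)=1, v_2(b)=1; units ≡ 5, 7 (mod 8); ε·ε+αω+βω = 0·1+1·0+1·1 ≡ 1  ⇒  (a,b)_2 = -1.
v=∞: 2090 > 0 and -770 < 0  ⇒  (a,b)_∞ = +1.
v=11: a=11^3·(≡1), b=11^1·(≡8) mod 11; (1|11)=+1, (8|11)=-1; (−1)^{3·1·5}·(+1)^1·(-1)^3 = +1.
v=5: a=5^3·(≡2), b=5^1·(≡4) mod 5; (2|5)=-1, (4|5)=+1; (−1)^{3·1·2}·(-1)^1·(+1)^3 = -1.
v=3: a=3^2·(≡2), b=3^2·(≡1) mod 3; (2|3)=-1, (1|3)=+1; (−1)^{2·2·1}·(-1)^2·(+1)^2 = +1.
v=19: a=19^1·(≡18), b=19^0·(≡5) mod 19; (18|19)=-1, (5|19)=+1; (−1)^{1·0·9}·(-1)^0·(+1)^1 = +1.
(2090, -770 / ℚ) ramifies at {2, 5}: a division algebra.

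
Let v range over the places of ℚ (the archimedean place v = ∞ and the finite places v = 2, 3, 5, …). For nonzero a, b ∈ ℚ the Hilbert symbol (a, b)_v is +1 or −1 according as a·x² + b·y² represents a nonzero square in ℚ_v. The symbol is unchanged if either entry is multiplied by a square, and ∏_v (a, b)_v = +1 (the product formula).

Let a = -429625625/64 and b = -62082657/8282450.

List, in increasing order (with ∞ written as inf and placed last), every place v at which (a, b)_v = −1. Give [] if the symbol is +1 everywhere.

[2, 13, 17, inf]

Mod squares: a ≡ -5681, b ≡ -34. Check v ∈ {∞, 2, 3, 5, 7, 11, 13, 17, 19, 23, 37}.
v=2: v_2(a)=-6, v_2(b)=-1; units ≡ 7, 7 (mod 8); ε·ε+αω+βω = 1·1+-6·0+-1·0 ≡ 1  ⇒  (a,b)_2 = -1.
v=19: a=19^1·(≡9), b=19^0·(≡16) mod 19; (9|19)=+1, (16|19)=+1; (−1)^{1·0·9}·(+1)^0·(+1)^1 = +1.
v=37: a=37^0·(≡31), b=37^-2·(≡26) mod 37; (31|37)=-1, (26|37)=+1; (−1)^{0·-2·18}·(-1)^-2·(+1)^0 = +1.
v=7: a=7^0·(≡5), b=7^4·(≡1) mod 7; (5|7)=-1, (1|7)=+1; (−1)^{0·4·3}·(-1)^4·(+1)^0 = +1.
v=17: a=17^0·(≡11), b=17^1·(≡15) mod 17; (11|17)=-1, (15|17)=+1; (−1)^{0·1·8}·(-1)^1·(+1)^0 = -1.
v=5: a=5^4·(≡1), b=5^-2·(≡1) mod 5; (1|5)=+1, (1|5)=+1; (−1)^{4·-2·2}·(+1)^-2·(+1)^4 = +1.
v=13: a=13^1·(≡6), b=13^2·(≡2) mod 13; (6|13)=-1, (2|13)=-1; (−1)^{1·2·6}·(-1)^2·(-1)^1 = -1.
v=3: a=3^0·(≡1), b=3^2·(≡2) mod 3; (1|3)=+1, (2|3)=-1; (−1)^{0·2·1}·(+1)^2·(-1)^0 = +1.
v=23: a=23^1·(≡8), b=23^0·(≡2) mod 23; (8|23)=+1, (2|23)=+1; (−1)^{1·0·11}·(+1)^0·(+1)^1 = +1.
v=∞: -5681 < 0 and -34 < 0  ⇒  (a,b)_∞ = -1.
v=11: a=11^2·(≡6), b=11^-2·(≡7) mod 11; (6|11)=-1, (7|11)=-1; (−1)^{2·-2·5}·(-1)^-2·(-1)^2 = +1.
(-5681, -34 / ℚ) ramifies at {2, 13, 17, ∞}: a division algebra.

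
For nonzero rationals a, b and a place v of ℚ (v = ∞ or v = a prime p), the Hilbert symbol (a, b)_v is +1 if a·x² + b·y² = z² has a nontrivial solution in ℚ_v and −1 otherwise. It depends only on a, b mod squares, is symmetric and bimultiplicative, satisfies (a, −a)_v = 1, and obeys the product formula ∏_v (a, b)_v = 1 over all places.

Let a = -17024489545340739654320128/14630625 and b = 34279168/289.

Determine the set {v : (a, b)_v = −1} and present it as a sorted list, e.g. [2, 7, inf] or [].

(a, b) ≡ (-295676953, 133903) mod (ℚ^×)²; places V = {2, 3, 5, 7, 11, 13, 17, 29, 37, 41, 47, ∞}.
(a,b)_37: α=3, u≡16; β=1, v≡34 (mod 37); (16|37)=+1, (34|37)=+1; sign (−1)^0·+1^1·+1^3 = +1.
(a,b)_3: α=-4, u≡2; β=0, v≡1 (mod 3); (2|3)=-1, (1|3)=+1; sign (−1)^0·-1^0·+1^-4 = +1.
(a,b)_47: α=3, u≡22; β=1, v≡40 (mod 47); (22|47)=-1, (40|47)=-1; sign (−1)^1·-1^1·-1^3 = -1.
(a,b)_41: α=1, u≡25; β=0, v≡26 (mod 41); (25|41)=+1, (26|41)=-1; sign (−1)^0·+1^0·-1^1 = -1.
(a,b)_17: α=-2, u≡4; β=-2, v≡11 (mod 17); (4|17)=+1, (11|17)=-1; sign (−1)^0·+1^-2·-1^-2 = +1.
(a,b)_11: α=3, u≡5; β=1, v≡7 (mod 11); (5|11)=+1, (7|11)=-1; sign (−1)^1·+1^1·-1^3 = +1.
(a,b)_2: α=16, β=8; u≡7, v≡7 (mod 8); ε(u)ε(v)=1·1, αω(v)=16·0, βω(u)=8·0; sum ≡ 1  ⇒  -1.
(a,b)_13: α=1, u≡12; β=0, v≡9 (mod 13); (12|13)=+1, (9|13)=+1; sign (−1)^0·+1^0·+1^1 = +1.
(a,b)_5: α=-4, u≡3; β=0, v≡2 (mod 5); (3|5)=-1, (2|5)=-1; sign (−1)^0·-1^0·-1^-4 = +1.
(a,b)_∞: sgn(-295676953)=−, sgn(133903)=+, so +1.
(a,b)_7: α=4, u≡1; β=1, v≡3 (mod 7); (1|7)=+1, (3|7)=-1; sign (−1)^0·+1^1·-1^4 = +1.
(a,b)_29: α=1, u≡28; β=0, v≡21 (mod 29); (28|29)=+1, (21|29)=-1; sign (−1)^0·+1^0·-1^1 = -1.
|Ram(-295676953, 133903)| = 4, even; anisotropic at {2, 29, 41, 47}.

[2, 29, 41, 47]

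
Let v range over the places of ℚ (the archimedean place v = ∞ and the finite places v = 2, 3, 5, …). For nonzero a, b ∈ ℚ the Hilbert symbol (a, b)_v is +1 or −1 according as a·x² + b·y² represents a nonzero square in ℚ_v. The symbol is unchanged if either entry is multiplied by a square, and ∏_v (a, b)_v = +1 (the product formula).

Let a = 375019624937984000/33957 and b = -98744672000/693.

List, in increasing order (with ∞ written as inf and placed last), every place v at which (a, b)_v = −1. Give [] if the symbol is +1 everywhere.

[5, 19]

(a, b) ≡ (5005, -7315) mod (ℚ^×)²; places V = {2, 3, 5, 7, 11, 13, 19, 31, ∞}.
(a,b)_∞: sgn(5005)=+, sgn(-7315)=−, so +1.
(a,b)_5: α=3, u≡1; β=3, v≡3 (mod 5); (1|5)=+1, (3|5)=-1; sign (−1)^0·+1^3·-1^3 = -1.
(a,b)_2: α=12, β=8; u≡5, v≡5 (mod 8); ε(u)ε(v)=0·0, αω(v)=12·1, βω(u)=8·1; sum ≡ 0  ⇒  +1.
(a,b)_11: α=-1, u≡1; β=-1, v≡6 (mod 11); (1|11)=+1, (6|11)=-1; sign (−1)^1·+1^-1·-1^-1 = +1.
(a,b)_13: α=3, u≡2; β=2, v≡4 (mod 13); (2|13)=-1, (4|13)=+1; sign (−1)^0·-1^2·+1^3 = +1.
(a,b)_3: α=-2, u≡1; β=-2, v≡2 (mod 3); (1|3)=+1, (2|3)=-1; sign (−1)^0·+1^-2·-1^-2 = +1.
(a,b)_7: α=-3, u≡2; β=-1, v≡5 (mod 7); (2|7)=+1, (5|7)=-1; sign (−1)^1·+1^-1·-1^-3 = +1.
(a,b)_19: α=2, u≡14; β=1, v≡14 (mod 19); (14|19)=-1, (14|19)=-1; sign (−1)^0·-1^1·-1^2 = -1.
(a,b)_31: α=4, u≡25; β=2, v≡1 (mod 31); (25|31)=+1, (1|31)=+1; sign (−1)^0·+1^2·+1^4 = +1.
Ram(5005, -7315) = {5, 19}; no ℚ_5-point on the conic.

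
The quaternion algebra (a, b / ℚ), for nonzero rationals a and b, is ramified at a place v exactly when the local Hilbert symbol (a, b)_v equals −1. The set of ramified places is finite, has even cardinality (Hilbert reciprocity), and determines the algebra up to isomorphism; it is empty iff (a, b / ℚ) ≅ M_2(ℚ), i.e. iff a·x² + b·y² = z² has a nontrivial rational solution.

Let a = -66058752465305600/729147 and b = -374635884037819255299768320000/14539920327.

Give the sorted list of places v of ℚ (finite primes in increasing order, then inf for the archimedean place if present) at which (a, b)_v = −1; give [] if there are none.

Mod squares: a ≡ -57057, b ≡ -4186. Check v ∈ {∞, 2, 3, 5, 7, 11, 13, 17, 19, 23, 29}.
v=∞: -57057 < 0 and -4186 < 0  ⇒  (a,b)_∞ = -1.
v=17: a=17^-2·(≡14), b=17^-4·(≡13) mod 17; (14|17)=-1, (13|17)=+1; (−1)^{-2·-4·8}·(-1)^-4·(+1)^-2 = +1.
v=7: a=7^3·(≡4), b=7^5·(≡4) mod 7; (4|7)=+1, (4|7)=+1; (−1)^{3·5·3}·(+1)^5·(+1)^3 = -1.
v=5: a=5^2·(≡3), b=5^4·(≡4) mod 5; (3|5)=-1, (4|5)=+1; (−1)^{2·4·2}·(-1)^4·(+1)^2 = +1.
v=13: a=13^3·(≡6), b=13^5·(≡9) mod 13; (6|13)=-1, (9|13)=+1; (−1)^{3·5·6}·(-1)^5·(+1)^3 = -1.
v=19: a=19^1·(≡14), b=19^2·(≡2) mod 19; (14|19)=-1, (2|19)=-1; (−1)^{1·2·9}·(-1)^2·(-1)^1 = -1.
v=11: a=11^1·(≡5), b=11^2·(≡4) mod 11; (5|11)=+1, (4|11)=+1; (−1)^{1·2·5}·(+1)^2·(+1)^1 = +1.
v=23: a=23^0·(≡16), b=23^-1·(≡3) mod 23; (16|23)=+1, (3|23)=+1; (−1)^{0·-1·11}·(+1)^-1·(+1)^0 = +1.
v=29: a=29^-2·(≡26), b=29^-2·(≡10) mod 29; (26|29)=-1, (10|29)=-1; (−1)^{-2·-2·14}·(-1)^-2·(-1)^-2 = +1.
v=2: v_2(a)=24, v_2(b)=41; units ≡ 7, 3 (mod 8); ε·ε+αω+βω = 1·1+24·1+41·0 ≡ 1  ⇒  (a,b)_2 = -1.
v=3: a=3^-1·(≡1), b=3^-2·(≡2) mod 3; (1|3)=+1, (2|3)=-1; (−1)^{-1·-2·1}·(+1)^-2·(-1)^-1 = -1.
Ram(-57057, -4186) = {2, 3, 7, 13, 19, ∞}; no ℚ_2-point on the conic.

[2, 3, 7, 13, 19, inf]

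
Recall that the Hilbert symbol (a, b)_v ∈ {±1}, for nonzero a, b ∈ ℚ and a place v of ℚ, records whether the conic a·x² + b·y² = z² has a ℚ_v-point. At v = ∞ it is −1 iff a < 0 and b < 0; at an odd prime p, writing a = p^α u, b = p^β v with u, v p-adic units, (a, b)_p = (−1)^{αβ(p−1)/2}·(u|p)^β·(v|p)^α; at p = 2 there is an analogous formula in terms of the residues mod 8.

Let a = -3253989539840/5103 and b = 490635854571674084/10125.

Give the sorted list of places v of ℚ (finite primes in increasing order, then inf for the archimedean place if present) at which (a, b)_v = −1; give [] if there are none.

[7, 23]

(a, b) ≡ (-455, 28405) mod (ℚ^×)²; places V = {2, 3, 5, 7, 13, 19, 23, 31, ∞}.
(a,b)_7: α=-1, u≡3; β=6, v≡5 (mod 7); (3|7)=-1, (5|7)=-1; sign (−1)^0·-1^6·-1^-1 = -1.
(a,b)_3: α=-6, u≡1; β=-4, v≡1 (mod 3); (1|3)=+1, (1|3)=+1; sign (−1)^0·+1^-4·+1^-6 = +1.
(a,b)_31: α=0, u≡18; β=2, v≡28 (mod 31); (18|31)=+1, (28|31)=+1; sign (−1)^0·+1^2·+1^0 = +1.
(a,b)_19: α=2, u≡16; β=3, v≡12 (mod 19); (16|19)=+1, (12|19)=-1; sign (−1)^0·+1^3·-1^2 = +1.
(a,b)_∞: sgn(-455)=−, sgn(28405)=+, so +1.
(a,b)_2: α=18, β=2; u≡1, v≡5 (mod 8); ε(u)ε(v)=0·0, αω(v)=18·1, βω(u)=2·0; sum ≡ 0  ⇒  +1.
(a,b)_5: α=1, u≡4; β=-3, v≡4 (mod 5); (4|5)=+1, (4|5)=+1; sign (−1)^0·+1^-3·+1^1 = +1.
(a,b)_13: α=1, u≡3; β=1, v≡3 (mod 13); (3|13)=+1, (3|13)=+1; sign (−1)^0·+1^1·+1^1 = +1.
(a,b)_23: α=2, u≡14; β=3, v≡18 (mod 23); (14|23)=-1, (18|23)=+1; sign (−1)^0·-1^3·+1^2 = -1.
|Ram(-455, 28405)| = 2, even; anisotropic at {7, 23}.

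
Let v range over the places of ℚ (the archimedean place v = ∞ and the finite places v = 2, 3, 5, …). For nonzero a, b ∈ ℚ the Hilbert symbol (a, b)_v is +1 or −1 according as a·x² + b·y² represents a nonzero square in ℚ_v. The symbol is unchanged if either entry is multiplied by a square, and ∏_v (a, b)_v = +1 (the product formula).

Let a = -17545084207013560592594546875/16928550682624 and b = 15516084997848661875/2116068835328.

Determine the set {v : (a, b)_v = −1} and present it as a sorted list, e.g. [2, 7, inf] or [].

[2, 19, 29, 37]

(a, b) ≡ (-19, 401302) mod (ℚ^×)²; places V = {2, 3, 5, 7, 11, 17, 19, 29, 31, 37, 41, ∞}.
(a,b)_29: α=2, u≡10; β=1, v≡7 (mod 29); (10|29)=-1, (7|29)=+1; sign (−1)^0·-1^1·+1^2 = -1.
(a,b)_11: α=6, u≡3; β=5, v≡7 (mod 11); (3|11)=+1, (7|11)=-1; sign (−1)^0·+1^5·-1^6 = +1.
(a,b)_37: α=2, u≡23; β=1, v≡35 (mod 37); (23|37)=-1, (35|37)=-1; sign (−1)^0·-1^1·-1^2 = -1.
(a,b)_41: α=-2, u≡3; β=-2, v≡22 (mod 41); (3|41)=-1, (22|41)=-1; sign (−1)^0·-1^-2·-1^-2 = +1.
(a,b)_∞: sgn(-19)=−, sgn(401302)=+, so +1.
(a,b)_7: α=-4, u≡2; β=-4, v≡6 (mod 7); (2|7)=+1, (6|7)=-1; sign (−1)^0·+1^-4·-1^-4 = +1.
(a,b)_5: α=6, u≡1; β=4, v≡3 (mod 5); (1|5)=+1, (3|5)=-1; sign (−1)^0·+1^4·-1^6 = +1.
(a,b)_31: α=2, u≡24; β=0, v≡18 (mod 31); (24|31)=-1, (18|31)=+1; sign (−1)^0·-1^0·+1^2 = +1.
(a,b)_19: α=3, u≡15; β=2, v≡2 (mod 19); (15|19)=-1, (2|19)=-1; sign (−1)^0·-1^2·-1^3 = -1.
(a,b)_17: α=4, u≡9; β=3, v≡14 (mod 17); (9|17)=+1, (14|17)=-1; sign (−1)^0·+1^3·-1^4 = +1.
(a,b)_3: α=0, u≡2; β=4, v≡1 (mod 3); (2|3)=-1, (1|3)=+1; sign (−1)^0·-1^4·+1^0 = +1.
(a,b)_2: α=-22, β=-19; u≡5, v≡3 (mod 8); ε(u)ε(v)=0·1, αω(v)=-22·1, βω(u)=-19·1; sum ≡ 1  ⇒  -1.
|Ram(-19, 401302)| = 4, even; anisotropic at {2, 19, 29, 37}.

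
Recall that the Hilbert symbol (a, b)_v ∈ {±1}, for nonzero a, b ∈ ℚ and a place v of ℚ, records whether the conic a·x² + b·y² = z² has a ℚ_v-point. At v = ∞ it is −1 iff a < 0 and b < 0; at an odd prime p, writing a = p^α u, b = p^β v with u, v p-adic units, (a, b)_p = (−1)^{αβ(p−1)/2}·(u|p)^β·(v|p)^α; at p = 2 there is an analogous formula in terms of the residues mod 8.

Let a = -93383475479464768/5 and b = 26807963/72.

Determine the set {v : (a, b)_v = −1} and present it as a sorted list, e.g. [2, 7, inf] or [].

[2, 7, 23, 43]

(a, b) ≡ (-84065, 317254) mod (ℚ^×)²; places V = {2, 3, 5, 7, 13, 17, 23, 31, 43, ∞}.
(a,b)_7: α=0, u≡5; β=1, v≡1 (mod 7); (5|7)=-1, (1|7)=+1; sign (−1)^0·-1^1·+1^0 = -1.
(a,b)_17: α=3, u≡15; β=1, v≡9 (mod 17); (15|17)=+1, (9|17)=+1; sign (−1)^0·+1^1·+1^3 = +1.
(a,b)_43: α=3, u≡1; β=1, v≡38 (mod 43); (1|43)=+1, (38|43)=+1; sign (−1)^1·+1^1·+1^3 = -1.
(a,b)_31: α=2, u≡18; β=1, v≡9 (mod 31); (18|31)=+1, (9|31)=+1; sign (−1)^0·+1^1·+1^2 = +1.
(a,b)_3: α=0, u≡1; β=-2, v≡1 (mod 3); (1|3)=+1, (1|3)=+1; sign (−1)^0·+1^-2·+1^0 = +1.
(a,b)_∞: sgn(-84065)=−, sgn(317254)=+, so +1.
(a,b)_23: α=1, u≡9; β=0, v≡20 (mod 23); (9|23)=+1, (20|23)=-1; sign (−1)^0·+1^0·-1^1 = -1.
(a,b)_5: α=-1, u≡2; β=0, v≡4 (mod 5); (2|5)=-1, (4|5)=+1; sign (−1)^0·-1^0·+1^-1 = +1.
(a,b)_2: α=6, β=-3; u≡7, v≡3 (mod 8); ε(u)ε(v)=1·1, αω(v)=6·1, βω(u)=-3·0; sum ≡ 1  ⇒  -1.
(a,b)_13: α=2, u≡11; β=2, v≡2 (mod 13); (11|13)=-1, (2|13)=-1; sign (−1)^0·-1^2·-1^2 = +1.
Ram(-84065, 317254) = {2, 7, 23, 43}; no ℚ_2-point on the conic.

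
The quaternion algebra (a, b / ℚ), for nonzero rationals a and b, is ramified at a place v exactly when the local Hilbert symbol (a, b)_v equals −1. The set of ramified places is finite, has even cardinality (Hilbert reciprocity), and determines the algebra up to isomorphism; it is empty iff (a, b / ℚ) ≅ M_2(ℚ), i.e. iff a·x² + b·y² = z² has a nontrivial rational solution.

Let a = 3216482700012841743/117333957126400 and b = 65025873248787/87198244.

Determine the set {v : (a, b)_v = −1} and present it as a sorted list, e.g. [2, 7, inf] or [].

Mod squares: a ≡ 1023, b ≡ 3. Check v ∈ {∞, 2, 3, 5, 7, 11, 23, 29, 31, 37, 41}.
v=37: a=37^6·(≡24), b=37^2·(≡4) mod 37; (24|37)=-1, (4|37)=+1; (−1)^{6·2·18}·(-1)^2·(+1)^6 = +1.
v=11: a=11^1·(≡4), b=11^2·(≡4) mod 11; (4|11)=+1, (4|11)=+1; (−1)^{1·2·5}·(+1)^2·(+1)^1 = +1.
v=2: v_2(a)=-8, v_2(b)=-2; units ≡ 7, 3 (mod 8); ε·ε+αω+βω = 1·1+-8·1+-2·0 ≡ 1  ⇒  (a,b)_2 = -1.
v=31: a=31^1·(≡25), b=31^2·(≡24) mod 31; (25|31)=+1, (24|31)=-1; (−1)^{1·2·15}·(+1)^2·(-1)^1 = -1.
v=∞: 1023 > 0 and 3 > 0  ⇒  (a,b)_∞ = +1.
v=41: a=41^2·(≡33), b=41^2·(≡14) mod 41; (33|41)=+1, (14|41)=-1; (−1)^{2·2·20}·(+1)^2·(-1)^2 = +1.
v=23: a=23^-2·(≡15), b=23^-2·(≡9) mod 23; (15|23)=-1, (9|23)=+1; (−1)^{-2·-2·11}·(-1)^-2·(+1)^-2 = +1.
v=7: a=7^-2·(≡1), b=7^-2·(≡5) mod 7; (1|7)=+1, (5|7)=-1; (−1)^{-2·-2·3}·(+1)^-2·(-1)^-2 = +1.
v=29: a=29^-4·(≡3), b=29^-2·(≡8) mod 29; (3|29)=-1, (8|29)=-1; (−1)^{-4·-2·14}·(-1)^-2·(-1)^-4 = +1.
v=5: a=5^-2·(≡3), b=5^0·(≡3) mod 5; (3|5)=-1, (3|5)=-1; (−1)^{-2·0·2}·(-1)^0·(-1)^-2 = +1.
v=3: a=3^7·(≡2), b=3^5·(≡1) mod 3; (2|3)=-1, (1|3)=+1; (−1)^{7·5·1}·(-1)^5·(+1)^7 = +1.
Ram(1023, 3) = {2, 31}; no ℚ_2-point on the conic.

[2, 31]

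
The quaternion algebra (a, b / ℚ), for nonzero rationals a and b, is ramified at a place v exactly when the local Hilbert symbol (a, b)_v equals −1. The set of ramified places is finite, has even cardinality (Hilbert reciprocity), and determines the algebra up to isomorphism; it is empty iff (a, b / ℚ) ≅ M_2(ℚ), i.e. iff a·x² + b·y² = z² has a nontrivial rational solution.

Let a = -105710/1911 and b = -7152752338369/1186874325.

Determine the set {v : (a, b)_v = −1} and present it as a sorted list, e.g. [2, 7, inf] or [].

(a, b) ≡ (-4290, -13) mod (ℚ^×)²; places V = {2, 3, 5, 7, 11, 13, 23, 31, ∞}.
(a,b)_11: α=1, u≡6; β=4, v≡5 (mod 11); (6|11)=-1, (5|11)=+1; sign (−1)^0·-1^4·+1^1 = +1.
(a,b)_5: α=1, u≡3; β=-2, v≡2 (mod 5); (3|5)=-1, (2|5)=-1; sign (−1)^0·-1^-2·-1^1 = -1.
(a,b)_∞: sgn(-4290)=−, sgn(-13)=−, so -1.
(a,b)_2: α=1, β=0; u≡7, v≡3 (mod 8); ε(u)ε(v)=1·1, αω(v)=1·1, βω(u)=0·0; sum ≡ 0  ⇒  +1.
(a,b)_13: α=-1, u≡8; β=-3, v≡9 (mod 13); (8|13)=-1, (9|13)=+1; sign (−1)^0·-1^-3·+1^-1 = -1.
(a,b)_23: α=0, u≡22; β=2, v≡17 (mod 23); (22|23)=-1, (17|23)=-1; sign (−1)^0·-1^2·-1^0 = +1.
(a,b)_3: α=-1, u≡1; β=-2, v≡2 (mod 3); (1|3)=+1, (2|3)=-1; sign (−1)^0·+1^-2·-1^-1 = -1.
(a,b)_31: α=2, u≡10; β=4, v≡19 (mod 31); (10|31)=+1, (19|31)=+1; sign (−1)^0·+1^4·+1^2 = +1.
(a,b)_7: α=-2, u≡1; β=-4, v≡1 (mod 7); (1|7)=+1, (1|7)=+1; sign (−1)^0·+1^-4·+1^-2 = +1.
|Ram(-4290, -13)| = 4, even; anisotropic at {3, 5, 13, ∞}.

[3, 5, 13, inf]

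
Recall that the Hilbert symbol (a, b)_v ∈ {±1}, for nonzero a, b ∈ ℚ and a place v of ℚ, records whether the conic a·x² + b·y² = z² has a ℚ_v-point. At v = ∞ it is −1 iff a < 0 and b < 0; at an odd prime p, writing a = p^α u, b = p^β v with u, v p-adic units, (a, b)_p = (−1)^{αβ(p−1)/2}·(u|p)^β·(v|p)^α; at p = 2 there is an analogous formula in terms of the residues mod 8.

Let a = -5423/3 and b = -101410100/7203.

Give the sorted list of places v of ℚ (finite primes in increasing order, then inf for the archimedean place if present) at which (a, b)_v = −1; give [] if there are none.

[3, inf]

Mod squares: a ≡ -16269, b ≡ -87. Check v ∈ {∞, 2, 3, 5, 7, 11, 17, 29}.
v=11: a=11^1·(≡8), b=11^2·(≡5) mod 11; (8|11)=-1, (5|11)=+1; (−1)^{1·2·5}·(-1)^2·(+1)^1 = +1.
v=29: a=29^1·(≡15), b=29^1·(≡27) mod 29; (15|29)=-1, (27|29)=-1; (−1)^{1·1·14}·(-1)^1·(-1)^1 = +1.
v=7: a=7^0·(≡3), b=7^-4·(≡2) mod 7; (3|7)=-1, (2|7)=+1; (−1)^{0·-4·3}·(-1)^-4·(+1)^0 = +1.
v=3: a=3^-1·(≡1), b=3^-1·(≡1) mod 3; (1|3)=+1, (1|3)=+1; (−1)^{-1·-1·1}·(+1)^-1·(+1)^-1 = -1.
v=5: a=5^0·(≡4), b=5^2·(≡2) mod 5; (4|5)=+1, (2|5)=-1; (−1)^{0·2·2}·(+1)^2·(-1)^0 = +1.
v=17: a=17^1·(≡7), b=17^2·(≡4) mod 17; (7|17)=-1, (4|17)=+1; (−1)^{1·2·8}·(-1)^2·(+1)^1 = +1.
v=∞: -16269 < 0 and -87 < 0  ⇒  (a,b)_∞ = -1.
v=2: v_2(a)=0, v_2(b)=2; units ≡ 3, 1 (mod 8); ε·ε+αω+βω = 1·0+0·0+2·1 ≡ 0  ⇒  (a,b)_2 = +1.
|Ram(-16269, -87)| = 2, even; anisotropic at {3, ∞}.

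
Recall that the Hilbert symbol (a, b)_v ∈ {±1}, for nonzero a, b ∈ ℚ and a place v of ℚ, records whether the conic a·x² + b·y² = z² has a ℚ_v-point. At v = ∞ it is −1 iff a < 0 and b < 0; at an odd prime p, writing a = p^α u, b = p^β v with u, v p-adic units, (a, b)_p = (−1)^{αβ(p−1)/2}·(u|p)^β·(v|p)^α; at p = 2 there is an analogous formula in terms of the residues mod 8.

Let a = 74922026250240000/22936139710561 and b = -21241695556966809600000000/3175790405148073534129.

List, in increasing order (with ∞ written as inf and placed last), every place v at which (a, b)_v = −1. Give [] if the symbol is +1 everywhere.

Mod squares: a ≡ 1326, b ≡ -221. Check v ∈ {∞, 2, 3, 5, 7, 11, 13, 17, 29, 37, 41}.
v=2: v_2(a)=15, v_2(b)=32; units ≡ 7, 3 (mod 8); ε·ε+αω+βω = 1·1+15·1+32·0 ≡ 0  ⇒  (a,b)_2 = +1.
v=41: a=41^-4·(≡30), b=41^-8·(≡20) mod 41; (30|41)=-1, (20|41)=+1; (−1)^{-4·-8·20}·(-1)^-8·(+1)^-4 = +1.
v=13: a=13^1·(≡11), b=13^1·(≡3) mod 13; (11|13)=-1, (3|13)=+1; (−1)^{1·1·6}·(-1)^1·(+1)^1 = -1.
v=29: a=29^2·(≡10), b=29^4·(≡19) mod 29; (10|29)=-1, (19|29)=-1; (−1)^{2·4·14}·(-1)^4·(-1)^2 = +1.
v=5: a=5^4·(≡4), b=5^8·(≡1) mod 5; (4|5)=+1, (1|5)=+1; (−1)^{4·8·2}·(+1)^8·(+1)^4 = +1.
v=37: a=37^-2·(≡18), b=37^-2·(≡33) mod 37; (18|37)=-1, (33|37)=+1; (−1)^{-2·-2·18}·(-1)^-2·(+1)^-2 = +1.
v=∞: 1326 > 0 and -221 < 0  ⇒  (a,b)_∞ = +1.
v=17: a=17^1·(≡7), b=17^1·(≡16) mod 17; (7|17)=-1, (16|17)=+1; (−1)^{1·1·8}·(-1)^1·(+1)^1 = -1.
v=3: a=3^9·(≡1), b=3^4·(≡1) mod 3; (1|3)=+1, (1|3)=+1; (−1)^{9·4·1}·(+1)^4·(+1)^9 = +1.
v=7: a=7^-2·(≡6), b=7^-4·(≡3) mod 7; (6|7)=-1, (3|7)=-1; (−1)^{-2·-4·3}·(-1)^-4·(-1)^-2 = +1.
v=11: a=11^-2·(≡7), b=11^-2·(≡8) mod 11; (7|11)=-1, (8|11)=-1; (−1)^{-2·-2·5}·(-1)^-2·(-1)^-2 = +1.
|Ram(1326, -221)| = 2, even; anisotropic at {13, 17}.

[13, 17]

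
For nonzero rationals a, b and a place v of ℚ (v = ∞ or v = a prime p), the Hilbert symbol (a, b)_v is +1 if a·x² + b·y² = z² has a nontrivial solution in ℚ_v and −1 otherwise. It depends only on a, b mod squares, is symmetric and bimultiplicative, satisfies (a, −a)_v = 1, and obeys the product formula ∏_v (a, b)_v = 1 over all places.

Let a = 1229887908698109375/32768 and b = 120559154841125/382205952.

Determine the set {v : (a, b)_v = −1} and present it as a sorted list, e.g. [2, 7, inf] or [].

Mod squares: a ≡ 3102, b ≡ 6891610. Check v ∈ {∞, 2, 3, 5, 7, 11, 13, 31, 43, 47}.
v=11: a=11^1·(≡2), b=11^1·(≡4) mod 11; (2|11)=-1, (4|11)=+1; (−1)^{1·1·5}·(-1)^1·(+1)^1 = +1.
v=43: a=43^2·(≡15), b=43^1·(≡24) mod 43; (15|43)=+1, (24|43)=+1; (−1)^{2·1·21}·(+1)^1·(+1)^2 = +1.
v=7: a=7^0·(≡1), b=7^2·(≡5) mod 7; (1|7)=+1, (5|7)=-1; (−1)^{0·2·3}·(+1)^2·(-1)^0 = +1.
v=∞: 3102 > 0 and 6891610 > 0  ⇒  (a,b)_∞ = +1.
v=31: a=31^2·(≡14), b=31^1·(≡28) mod 31; (14|31)=+1, (28|31)=+1; (−1)^{2·1·15}·(+1)^1·(+1)^2 = +1.
v=2: v_2(a)=-15, v_2(b)=-19; units ≡ 7, 5 (mod 8); ε·ε+αω+βω = 1·0+-15·1+-19·0 ≡ 1  ⇒  (a,b)_2 = -1.
v=5: a=5^6·(≡3), b=5^3·(≡2) mod 5; (3|5)=-1, (2|5)=-1; (−1)^{6·3·2}·(-1)^3·(-1)^6 = -1.
v=3: a=3^1·(≡2), b=3^-6·(≡1) mod 3; (2|3)=-1, (1|3)=+1; (−1)^{1·-6·1}·(-1)^-6·(+1)^1 = +1.
v=47: a=47^1·(≡46), b=47^1·(≡9) mod 47; (46|47)=-1, (9|47)=+1; (−1)^{1·1·23}·(-1)^1·(+1)^1 = +1.
v=13: a=13^4·(≡8), b=13^4·(≡8) mod 13; (8|13)=-1, (8|13)=-1; (−1)^{4·4·6}·(-1)^4·(-1)^4 = +1.
Ram(3102, 6891610) = {2, 5}; no ℚ_2-point on the conic.

[2, 5]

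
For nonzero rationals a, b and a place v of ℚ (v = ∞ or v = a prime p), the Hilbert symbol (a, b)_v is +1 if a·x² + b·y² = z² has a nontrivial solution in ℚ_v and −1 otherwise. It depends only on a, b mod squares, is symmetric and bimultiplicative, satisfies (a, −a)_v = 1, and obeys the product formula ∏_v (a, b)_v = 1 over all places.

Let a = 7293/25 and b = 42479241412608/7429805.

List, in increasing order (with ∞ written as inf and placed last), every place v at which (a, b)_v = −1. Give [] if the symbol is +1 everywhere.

[5, 7]

(a, b) ≡ (7293, 146965) mod (ℚ^×)²; places V = {2, 3, 5, 7, 11, 13, 17, 19, 23, 53, ∞}.
(a,b)_11: α=1, u≡1; β=2, v≡9 (mod 11); (1|11)=+1, (9|11)=+1; sign (−1)^0·+1^2·+1^1 = +1.
(a,b)_5: α=-2, u≡3; β=-1, v≡3 (mod 5); (3|5)=-1, (3|5)=-1; sign (−1)^0·-1^-1·-1^-2 = -1.
(a,b)_∞: sgn(7293)=+, sgn(146965)=+, so +1.
(a,b)_53: α=0, u≡14; β=-2, v≡36 (mod 53); (14|53)=-1, (36|53)=+1; sign (−1)^0·-1^-2·+1^0 = +1.
(a,b)_17: α=1, u≡9; β=1, v≡15 (mod 17); (9|17)=+1, (15|17)=+1; sign (−1)^0·+1^1·+1^1 = +1.
(a,b)_3: α=1, u≡1; β=6, v≡1 (mod 3); (1|3)=+1, (1|3)=+1; sign (−1)^0·+1^6·+1^1 = +1.
(a,b)_19: α=0, u≡9; β=1, v≡13 (mod 19); (9|19)=+1, (13|19)=-1; sign (−1)^0·+1^1·-1^0 = +1.
(a,b)_23: α=0, u≡1; β=-2, v≡4 (mod 23); (1|23)=+1, (4|23)=+1; sign (−1)^0·+1^-2·+1^0 = +1.
(a,b)_13: α=1, u≡11; β=1, v≡6 (mod 13); (11|13)=-1, (6|13)=-1; sign (−1)^0·-1^1·-1^1 = +1.
(a,b)_7: α=0, u≡5; β=1, v≡4 (mod 7); (5|7)=-1, (4|7)=+1; sign (−1)^0·-1^1·+1^0 = -1.
(a,b)_2: α=0, β=14; u≡5, v≡5 (mod 8); ε(u)ε(v)=0·0, αω(v)=0·1, βω(u)=14·1; sum ≡ 0  ⇒  +1.
(7293, 146965 / ℚ) ramifies at {5, 7}: a division algebra.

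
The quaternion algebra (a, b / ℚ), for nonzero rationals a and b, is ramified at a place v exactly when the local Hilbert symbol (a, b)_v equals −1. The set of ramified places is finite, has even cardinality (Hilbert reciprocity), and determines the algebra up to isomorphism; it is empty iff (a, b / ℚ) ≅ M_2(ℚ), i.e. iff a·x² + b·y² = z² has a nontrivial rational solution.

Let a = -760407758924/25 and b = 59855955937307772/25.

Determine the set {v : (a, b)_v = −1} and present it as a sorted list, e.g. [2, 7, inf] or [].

[11, 17]

(a, b) ≡ (-11, 1887) mod (ℚ^×)²; places V = {2, 3, 5, 11, 17, 19, 37, ∞}.
(a,b)_19: α=2, u≡10; β=0, v≡5 (mod 19); (10|19)=-1, (5|19)=+1; sign (−1)^0·-1^0·+1^2 = +1.
(a,b)_∞: sgn(-11)=−, sgn(1887)=+, so +1.
(a,b)_2: α=2, β=2; u≡5, v≡7 (mod 8); ε(u)ε(v)=0·1, αω(v)=2·0, βω(u)=2·1; sum ≡ 0  ⇒  +1.
(a,b)_17: α=2, u≡12; β=3, v≡13 (mod 17); (12|17)=-1, (13|17)=+1; sign (−1)^0·-1^3·+1^2 = -1.
(a,b)_11: α=3, u≡7; β=4, v≡6 (mod 11); (7|11)=-1, (6|11)=-1; sign (−1)^0·-1^4·-1^3 = -1.
(a,b)_3: α=0, u≡1; β=1, v≡2 (mod 3); (1|3)=+1, (2|3)=-1; sign (−1)^0·+1^1·-1^0 = +1.
(a,b)_37: α=2, u≡16; β=5, v≡23 (mod 37); (16|37)=+1, (23|37)=-1; sign (−1)^0·+1^5·-1^2 = +1.
(a,b)_5: α=-2, u≡1; β=-2, v≡2 (mod 5); (1|5)=+1, (2|5)=-1; sign (−1)^0·+1^-2·-1^-2 = +1.
Ram(-11, 1887) = {11, 17}; no ℚ_11-point on the conic.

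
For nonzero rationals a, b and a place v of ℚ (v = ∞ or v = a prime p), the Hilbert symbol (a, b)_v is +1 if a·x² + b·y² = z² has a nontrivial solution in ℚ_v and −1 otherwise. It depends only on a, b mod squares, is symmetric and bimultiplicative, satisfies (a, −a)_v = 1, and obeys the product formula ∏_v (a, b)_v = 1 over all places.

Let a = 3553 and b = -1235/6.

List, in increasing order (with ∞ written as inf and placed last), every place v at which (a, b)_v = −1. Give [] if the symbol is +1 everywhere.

Mod squares: a ≡ 3553, b ≡ -7410. Check v ∈ {∞, 2, 3, 5, 11, 13, 17, 19}.
v=19: a=19^1·(≡16), b=19^1·(≡5) mod 19; (16|19)=+1, (5|19)=+1; (−1)^{1·1·9}·(+1)^1·(+1)^1 = -1.
v=3: a=3^0·(≡1), b=3^-1·(≡2) mod 3; (1|3)=+1, (2|3)=-1; (−1)^{0·-1·1}·(+1)^-1·(-1)^0 = +1.
v=2: v_2(a)=0, v_2(b)=-1; units ≡ 1, 7 (mod 8); ε·ε+αω+βω = 0·1+0·0+-1·0 ≡ 0  ⇒  (a,b)_2 = +1.
v=∞: 3553 > 0 and -7410 < 0  ⇒  (a,b)_∞ = +1.
v=13: a=13^0·(≡4), b=13^1·(≡8) mod 13; (4|13)=+1, (8|13)=-1; (−1)^{0·1·6}·(+1)^1·(-1)^0 = +1.
v=11: a=11^1·(≡4), b=11^0·(≡5) mod 11; (4|11)=+1, (5|11)=+1; (−1)^{1·0·5}·(+1)^0·(+1)^1 = +1.
v=5: a=5^0·(≡3), b=5^1·(≡3) mod 5; (3|5)=-1, (3|5)=-1; (−1)^{0·1·2}·(-1)^1·(-1)^0 = -1.
v=17: a=17^1·(≡5), b=17^0·(≡1) mod 17; (5|17)=-1, (1|17)=+1; (−1)^{1·0·8}·(-1)^0·(+1)^1 = +1.
|Ram(3553, -7410)| = 2, even; anisotropic at {5, 19}.

[5, 19]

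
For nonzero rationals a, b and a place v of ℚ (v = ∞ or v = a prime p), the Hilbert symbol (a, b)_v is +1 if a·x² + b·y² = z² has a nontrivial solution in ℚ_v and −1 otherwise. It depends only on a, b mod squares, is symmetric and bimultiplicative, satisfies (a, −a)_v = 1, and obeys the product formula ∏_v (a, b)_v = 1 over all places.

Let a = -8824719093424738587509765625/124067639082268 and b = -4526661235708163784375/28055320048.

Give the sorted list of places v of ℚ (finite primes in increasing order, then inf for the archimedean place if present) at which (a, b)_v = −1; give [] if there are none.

[3, 5, 7, 13, 23, inf]

Mod squares: a ≡ -14007, b ≡ -39585. Check v ∈ {∞, 2, 3, 5, 7, 11, 13, 17, 19, 23, 29, 31}.
v=5: a=5^10·(≡3), b=5^5·(≡3) mod 5; (3|5)=-1, (3|5)=-1; (−1)^{10·5·2}·(-1)^5·(-1)^10 = -1.
v=11: a=11^2·(≡10), b=11^2·(≡4) mod 11; (10|11)=-1, (4|11)=+1; (−1)^{2·2·5}·(-1)^2·(+1)^2 = +1.
v=19: a=19^-4·(≡18), b=19^-2·(≡17) mod 19; (18|19)=-1, (17|19)=+1; (−1)^{-4·-2·9}·(-1)^-2·(+1)^-4 = +1.
v=2: v_2(a)=-2, v_2(b)=-4; units ≡ 1, 7 (mod 8); ε·ε+αω+βω = 0·1+-2·0+-4·0 ≡ 0  ⇒  (a,b)_2 = +1.
v=17: a=17^-2·(≡15), b=17^-2·(≡4) mod 17; (15|17)=+1, (4|17)=+1; (−1)^{-2·-2·8}·(+1)^-2·(+1)^-2 = +1.
v=29: a=29^1·(≡3), b=29^1·(≡17) mod 29; (3|29)=-1, (17|29)=-1; (−1)^{1·1·14}·(-1)^1·(-1)^1 = +1.
v=13: a=13^8·(≡7), b=13^5·(≡4) mod 13; (7|13)=-1, (4|13)=+1; (−1)^{8·5·6}·(-1)^5·(+1)^8 = -1.
v=3: a=3^3·(≡2), b=3^7·(≡2) mod 3; (2|3)=-1, (2|3)=-1; (−1)^{3·7·1}·(-1)^7·(-1)^3 = -1.
v=∞: -14007 < 0 and -39585 < 0  ⇒  (a,b)_∞ = -1.
v=31: a=31^2·(≡4), b=31^2·(≡7) mod 31; (4|31)=+1, (7|31)=+1; (−1)^{2·2·15}·(+1)^2·(+1)^2 = +1.
v=23: a=23^3·(≡6), b=23^2·(≡22) mod 23; (6|23)=+1, (22|23)=-1; (−1)^{3·2·11}·(+1)^2·(-1)^3 = -1.
v=7: a=7^-7·(≡4), b=7^-5·(≡2) mod 7; (4|7)=+1, (2|7)=+1; (−1)^{-7·-5·3}·(+1)^-5·(+1)^-7 = -1.
Ram(-14007, -39585) = {3, 5, 7, 13, 23, ∞}; no ℚ_3-point on the conic.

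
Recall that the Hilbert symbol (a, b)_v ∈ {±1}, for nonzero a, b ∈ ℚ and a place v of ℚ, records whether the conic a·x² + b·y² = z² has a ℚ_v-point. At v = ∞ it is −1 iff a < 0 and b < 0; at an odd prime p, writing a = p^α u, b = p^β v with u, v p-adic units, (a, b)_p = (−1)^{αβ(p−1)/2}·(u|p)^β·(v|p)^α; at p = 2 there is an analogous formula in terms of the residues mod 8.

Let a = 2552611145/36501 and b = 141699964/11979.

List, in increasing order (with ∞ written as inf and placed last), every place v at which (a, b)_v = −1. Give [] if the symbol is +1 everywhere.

[3, 11, 23, 31]

Mod squares: a ≡ 203205, b ≡ 4301. Check v ∈ {∞, 2, 3, 5, 7, 11, 17, 19, 23, 31, 43}.
v=31: a=31^1·(≡9), b=31^0·(≡30) mod 31; (9|31)=+1, (30|31)=-1; (−1)^{1·0·15}·(+1)^0·(-1)^1 = -1.
v=19: a=19^3·(≡1), b=19^0·(≡6) mod 19; (1|19)=+1, (6|19)=+1; (−1)^{3·0·9}·(+1)^0·(+1)^3 = +1.
v=11: a=11^0·(≡6), b=11^-3·(≡6) mod 11; (6|11)=-1, (6|11)=-1; (−1)^{0·-3·5}·(-1)^-3·(-1)^0 = -1.
v=2: v_2(a)=0, v_2(b)=2; units ≡ 5, 5 (mod 8); ε·ε+αω+βω = 0·0+0·1+2·1 ≡ 0  ⇒  (a,b)_2 = +1.
v=17: a=17^0·(≡15), b=17^1·(≡2) mod 17; (15|17)=+1, (2|17)=+1; (−1)^{0·1·8}·(+1)^1·(+1)^0 = +1.
v=23: a=23^-3·(≡2), b=23^1·(≡1) mod 23; (2|23)=+1, (1|23)=+1; (−1)^{-3·1·11}·(+1)^1·(+1)^-3 = -1.
v=7: a=7^4·(≡2), b=7^2·(≡5) mod 7; (2|7)=+1, (5|7)=-1; (−1)^{4·2·3}·(+1)^2·(-1)^4 = +1.
v=3: a=3^-1·(≡1), b=3^-2·(≡2) mod 3; (1|3)=+1, (2|3)=-1; (−1)^{-1·-2·1}·(+1)^-2·(-1)^-1 = -1.
v=5: a=5^1·(≡4), b=5^0·(≡1) mod 5; (4|5)=+1, (1|5)=+1; (−1)^{1·0·2}·(+1)^0·(+1)^1 = +1.
v=∞: 203205 > 0 and 4301 > 0  ⇒  (a,b)_∞ = +1.
v=43: a=43^0·(≡8), b=43^2·(≡9) mod 43; (8|43)=-1, (9|43)=+1; (−1)^{0·2·21}·(-1)^2·(+1)^0 = +1.
|Ram(203205, 4301)| = 4, even; anisotropic at {3, 11, 23, 31}.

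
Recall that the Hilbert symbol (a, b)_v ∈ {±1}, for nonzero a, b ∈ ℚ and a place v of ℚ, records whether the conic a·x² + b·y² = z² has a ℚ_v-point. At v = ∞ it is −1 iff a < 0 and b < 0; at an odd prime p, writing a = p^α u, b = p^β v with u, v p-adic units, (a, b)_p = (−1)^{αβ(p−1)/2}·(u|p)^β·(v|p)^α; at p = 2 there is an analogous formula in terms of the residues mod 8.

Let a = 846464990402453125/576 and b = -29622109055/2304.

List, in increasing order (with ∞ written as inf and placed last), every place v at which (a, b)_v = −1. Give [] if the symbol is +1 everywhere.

[5, 11]

(a, b) ≡ (253, -8855) mod (ℚ^×)²; places V = {2, 3, 5, 7, 11, 23, 31, 59, ∞}.
(a,b)_59: α=2, u≡51; β=2, v≡11 (mod 59); (51|59)=+1, (11|59)=-1; sign (−1)^0·+1^2·-1^2 = +1.
(a,b)_∞: sgn(253)=+, sgn(-8855)=−, so +1.
(a,b)_31: α=2, u≡16; β=2, v≡13 (mod 31); (16|31)=+1, (13|31)=-1; sign (−1)^0·+1^2·-1^2 = +1.
(a,b)_11: α=3, u≡3; β=1, v≡3 (mod 11); (3|11)=+1, (3|11)=+1; sign (−1)^1·+1^1·+1^3 = -1.
(a,b)_2: α=-6, β=-8; u≡5, v≡1 (mod 8); ε(u)ε(v)=0·0, αω(v)=-6·0, βω(u)=-8·1; sum ≡ 0  ⇒  +1.
(a,b)_23: α=3, u≡17; β=1, v≡9 (mod 23); (17|23)=-1, (9|23)=+1; sign (−1)^1·-1^1·+1^3 = +1.
(a,b)_7: α=0, u≡2; β=1, v≡1 (mod 7); (2|7)=+1, (1|7)=+1; sign (−1)^0·+1^1·+1^0 = +1.
(a,b)_5: α=6, u≡2; β=1, v≡1 (mod 5); (2|5)=-1, (1|5)=+1; sign (−1)^0·-1^1·+1^6 = -1.
(a,b)_3: α=-2, u≡1; β=-2, v≡1 (mod 3); (1|3)=+1, (1|3)=+1; sign (−1)^0·+1^-2·+1^-2 = +1.
Ram(253, -8855) = {5, 11}; no ℚ_5-point on the conic.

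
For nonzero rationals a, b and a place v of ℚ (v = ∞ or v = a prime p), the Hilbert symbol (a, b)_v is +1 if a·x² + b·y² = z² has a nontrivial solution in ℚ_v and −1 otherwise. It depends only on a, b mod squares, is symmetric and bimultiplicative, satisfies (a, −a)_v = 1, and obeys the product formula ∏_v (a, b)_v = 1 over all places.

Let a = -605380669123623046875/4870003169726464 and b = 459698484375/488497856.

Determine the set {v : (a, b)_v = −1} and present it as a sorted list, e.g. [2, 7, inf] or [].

[11, 13, 23, 29]

(a, b) ≡ (-1131, 253) mod (ℚ^×)²; places V = {2, 3, 5, 7, 11, 13, 17, 23, 29, ∞}.
(a,b)_3: α=7, u≡1; β=2, v≡1 (mod 3); (1|3)=+1, (1|3)=+1; sign (−1)^0·+1^2·+1^7 = +1.
(a,b)_17: α=-4, u≡8; β=-2, v≡8 (mod 17); (8|17)=+1, (8|17)=+1; sign (−1)^0·+1^-2·+1^-4 = +1.
(a,b)_13: α=3, u≡9; β=2, v≡11 (mod 13); (9|13)=+1, (11|13)=-1; sign (−1)^0·+1^2·-1^3 = -1.
(a,b)_5: α=10, u≡4; β=6, v≡3 (mod 5); (4|5)=+1, (3|5)=-1; sign (−1)^0·+1^6·-1^10 = +1.
(a,b)_∞: sgn(-1131)=−, sgn(253)=+, so +1.
(a,b)_11: α=-2, u≡10; β=-1, v≡5 (mod 11); (10|11)=-1, (5|11)=+1; sign (−1)^0·-1^-1·+1^-2 = -1.
(a,b)_2: α=-12, β=-6; u≡5, v≡5 (mod 8); ε(u)ε(v)=0·0, αω(v)=-12·1, βω(u)=-6·1; sum ≡ 0  ⇒  +1.
(a,b)_7: α=-6, u≡3; β=-4, v≡4 (mod 7); (3|7)=-1, (4|7)=+1; sign (−1)^0·-1^-4·+1^-6 = +1.
(a,b)_29: α=3, u≡3; β=2, v≡17 (mod 29); (3|29)=-1, (17|29)=-1; sign (−1)^0·-1^2·-1^3 = -1.
(a,b)_23: α=2, u≡5; β=1, v≡21 (mod 23); (5|23)=-1, (21|23)=-1; sign (−1)^0·-1^1·-1^2 = -1.
|Ram(-1131, 253)| = 4, even; anisotropic at {11, 13, 23, 29}.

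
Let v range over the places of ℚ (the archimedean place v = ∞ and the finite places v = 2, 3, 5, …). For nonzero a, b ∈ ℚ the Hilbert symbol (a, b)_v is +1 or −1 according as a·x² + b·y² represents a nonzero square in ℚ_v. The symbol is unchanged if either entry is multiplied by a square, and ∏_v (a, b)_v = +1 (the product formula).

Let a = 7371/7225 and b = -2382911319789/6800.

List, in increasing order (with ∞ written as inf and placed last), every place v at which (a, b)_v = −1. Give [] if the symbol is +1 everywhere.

Mod squares: a ≡ 91, b ≡ -7293. Check v ∈ {∞, 2, 3, 5, 7, 11, 13, 17}.
v=5: a=5^-2·(≡4), b=5^-2·(≡3) mod 5; (4|5)=+1, (3|5)=-1; (−1)^{-2·-2·2}·(+1)^-2·(-1)^-2 = +1.
v=7: a=7^1·(≡3), b=7^4·(≡2) mod 7; (3|7)=-1, (2|7)=+1; (−1)^{1·4·3}·(-1)^4·(+1)^1 = +1.
v=17: a=17^-2·(≡14), b=17^-1·(≡9) mod 17; (14|17)=-1, (9|17)=+1; (−1)^{-2·-1·8}·(-1)^-1·(+1)^-2 = -1.
v=∞: 91 > 0 and -7293 < 0  ⇒  (a,b)_∞ = +1.
v=11: a=11^0·(≡5), b=11^1·(≡7) mod 11; (5|11)=+1, (7|11)=-1; (−1)^{0·1·5}·(+1)^1·(-1)^0 = +1.
v=13: a=13^1·(≡6), b=13^5·(≡6) mod 13; (6|13)=-1, (6|13)=-1; (−1)^{1·5·6}·(-1)^5·(-1)^1 = +1.
v=3: a=3^4·(≡1), b=3^5·(≡2) mod 3; (1|3)=+1, (2|3)=-1; (−1)^{4·5·1}·(+1)^5·(-1)^4 = +1.
v=2: v_2(a)=0, v_2(b)=-4; units ≡ 3, 3 (mod 8); ε·ε+αω+βω = 1·1+0·1+-4·1 ≡ 1  ⇒  (a,b)_2 = -1.
|Ram(91, -7293)| = 2, even; anisotropic at {2, 17}.

[2, 17]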